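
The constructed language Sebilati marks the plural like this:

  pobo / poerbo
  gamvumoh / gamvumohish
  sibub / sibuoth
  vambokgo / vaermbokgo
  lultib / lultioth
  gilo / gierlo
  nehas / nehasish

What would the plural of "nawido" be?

vambokgo and gamvumoh both have last vowel 'o' yet inflect differently (vaermbokgo, gamvumohish), so the last vowel is not what conditions the rule; the final letter is.
"nawido" ends in -o. The stems ending in -o (vambokgo → vaermbokgo, pobo → poerbo, gilo → gierlo) insert -er- after the first vowel.
The other patterns: stems ending in -b drop the final letter and add -oth; stems ending in -h or -s add -ish.
So nawido → naerwido.

naerwido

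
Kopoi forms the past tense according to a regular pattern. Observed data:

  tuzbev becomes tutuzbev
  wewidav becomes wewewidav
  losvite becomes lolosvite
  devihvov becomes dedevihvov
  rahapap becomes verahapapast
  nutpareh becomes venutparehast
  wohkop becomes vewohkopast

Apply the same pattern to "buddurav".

bubuddurav

wewidav and rahapap both have last vowel 'a' yet inflect differently (wewewidav, verahapapast), so the last vowel is not what conditions the rule; the final letter is.
"buddurav" ends in -v. The stems ending in -v (tuzbev → tutuzbev, wewidav → wewewidav, devihvov → dedevihvov) repeat the first consonant+vowel as a prefix.
The other pattern: stems ending in -h or -p add ve- … -ast around the stem.
So buddurav → bubuddurav.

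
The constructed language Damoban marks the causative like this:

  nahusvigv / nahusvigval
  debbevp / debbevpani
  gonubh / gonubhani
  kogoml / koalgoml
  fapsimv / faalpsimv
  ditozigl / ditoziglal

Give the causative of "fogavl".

ditozigl and kogoml both end in -l yet inflect differently (ditoziglal, koalgoml), so the final letter is not what conditions the rule; the second-to-last letter is.
"fogavl" has second-to-last letter 'v'. The one such stem in the data (debbevp → debbevpani) adds -ani, so the same rule applies.
The other patterns: stems whose second-to-last letter is 'g' add -al; stems whose second-to-last letter is 'm' insert -al- after the first vowel.
So fogavl → fogavlani.

fogavlani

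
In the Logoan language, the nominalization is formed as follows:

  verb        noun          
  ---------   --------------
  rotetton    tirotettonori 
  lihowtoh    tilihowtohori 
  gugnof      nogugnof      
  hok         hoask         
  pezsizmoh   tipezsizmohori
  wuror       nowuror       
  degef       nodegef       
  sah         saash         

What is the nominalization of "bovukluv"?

sah and pezsizmoh both end in -h yet inflect differently (saash, tipezsizmohori), so the final letter is not what conditions the rule; the number of vowels is.
"bovukluv" has 3 vowels. The stems with 3 vowels (pezsizmoh → tipezsizmohori, rotetton → tirotettonori, lihowtoh → tilihowtohori) add ti- … -ori around the stem.
The other patterns: stems with 1 vowel insert -as- after the first vowel; stems with 2 vowels add the prefix no-.
So bovukluv → tibovukluvori.

tibovukluvori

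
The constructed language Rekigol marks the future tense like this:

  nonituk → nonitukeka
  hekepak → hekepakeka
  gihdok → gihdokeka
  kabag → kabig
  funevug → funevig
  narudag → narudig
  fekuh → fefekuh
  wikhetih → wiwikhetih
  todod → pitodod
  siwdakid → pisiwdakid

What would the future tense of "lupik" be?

hekepak and kabag both have last vowel 'a' yet inflect differently (hekepakeka, kabig), so the last vowel is not what conditions the rule; the final letter is.
"lupik" ends in -k. The stems ending in -k (nonituk → nonitukeka, hekepak → hekepakeka, gihdok → gihdokeka) add -eka.
So lupik → lupikeka.

lupikeka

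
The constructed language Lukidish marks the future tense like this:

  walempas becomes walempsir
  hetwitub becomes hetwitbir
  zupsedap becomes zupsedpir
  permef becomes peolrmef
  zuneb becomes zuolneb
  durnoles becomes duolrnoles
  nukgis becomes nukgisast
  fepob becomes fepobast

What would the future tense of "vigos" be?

hetwitub and zuneb both end in -b yet inflect differently (hetwitbir, zuolneb), so the final letter is not what conditions the rule; the last vowel is.
"vigos" has last vowel 'o'. The one such stem in the data (fepob → fepobast) adds -ast, so the same rule applies.
So vigos → vigosast.

vigosast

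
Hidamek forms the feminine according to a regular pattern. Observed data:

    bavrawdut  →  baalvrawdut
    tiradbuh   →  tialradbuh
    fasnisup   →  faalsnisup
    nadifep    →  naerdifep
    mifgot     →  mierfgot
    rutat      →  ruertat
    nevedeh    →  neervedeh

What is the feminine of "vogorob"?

"vogorob" has last vowel 'o'. The one such stem in the data (mifgot → mierfgot) inserts -er- after the first vowel (as do nadifep, rutat), so the same rule applies.
So vogorob → voergorob.

voergorob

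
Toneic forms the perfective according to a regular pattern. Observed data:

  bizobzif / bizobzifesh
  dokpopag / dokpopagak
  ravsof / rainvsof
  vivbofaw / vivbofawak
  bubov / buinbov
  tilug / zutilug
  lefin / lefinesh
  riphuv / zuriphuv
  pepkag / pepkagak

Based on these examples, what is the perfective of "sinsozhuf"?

zusinsozhuf

ravsof and bizobzif both end in -f yet inflect differently (rainvsof, bizobzifesh), so the final letter is not what conditions the rule; the last vowel is.
"sinsozhuf" has last vowel 'u'. The stems whose last vowel is 'u' (tilug → zutilug, riphuv → zuriphuv) add the prefix zu-.
The other patterns: stems whose last vowel is 'o' insert -in- after the first vowel; stems whose last vowel is 'a' add -ak; stems whose last vowel is 'i' add -esh.
So sinsozhuf → zusinsozhuf.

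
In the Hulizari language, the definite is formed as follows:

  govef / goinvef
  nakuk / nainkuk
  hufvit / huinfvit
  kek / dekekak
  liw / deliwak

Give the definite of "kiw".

kek and nakuk both end in -k yet inflect differently (dekekak, nainkuk), so the final letter is not what conditions the rule; the number of vowels is.
"kiw" has 1 vowel. The stems with 1 vowel (liw → deliwak, kek → dekekak) add de- … -ak around the stem.
The other pattern: stems with 2 vowels insert -in- after the first vowel.
So kiw → dekiwak.

dekiwak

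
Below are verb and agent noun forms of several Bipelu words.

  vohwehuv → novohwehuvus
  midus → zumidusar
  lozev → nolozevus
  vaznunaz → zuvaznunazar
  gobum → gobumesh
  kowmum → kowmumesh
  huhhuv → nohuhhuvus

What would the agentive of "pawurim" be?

midus and huhhuv both have last vowel 'u' yet inflect differently (zumidusar, nohuhhuvus), so the last vowel is not what conditions the rule; the final letter is.
"pawurim" ends in -m. The stems ending in -m (kowmum → kowmumesh, gobum → gobumesh) add -esh.
The other patterns: stems ending in -s or -z add zu- … -ar around the stem; stems ending in -v add no- … -us around the stem.
So pawurim → pawurimesh.

pawurimesh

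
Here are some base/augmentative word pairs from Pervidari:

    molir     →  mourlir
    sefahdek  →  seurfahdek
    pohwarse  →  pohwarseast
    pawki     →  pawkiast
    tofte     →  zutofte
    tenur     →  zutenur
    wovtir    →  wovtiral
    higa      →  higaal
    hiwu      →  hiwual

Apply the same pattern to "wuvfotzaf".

wuvfotzafal

pohwarse and tofte both end in -e yet inflect differently (pohwarseast, zutofte), so the final letter is not what conditions the rule; the first letter is.
"wuvfotzaf" begins with w-. The one such stem in the data (wovtir → wovtiral) adds -al, so the same rule applies.
The other patterns: stems beginning with m- or s- insert -ur- after the first vowel; stems beginning with p- add -ast; stems beginning with t- add the prefix zu-.
So wuvfotzaf → wuvfotzafal.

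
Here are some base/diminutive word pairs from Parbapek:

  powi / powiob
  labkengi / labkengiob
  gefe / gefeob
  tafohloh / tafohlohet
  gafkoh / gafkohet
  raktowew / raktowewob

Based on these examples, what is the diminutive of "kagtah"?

kagtahet

gafkoh and gefe both begin with g- yet inflect differently (gafkohet, gefeob), so the first letter is not what conditions the rule; the final letter is.
"kagtah" ends in -h. The stems ending in -h (tafohloh → tafohlohet, gafkoh → gafkohet) add -et.
So kagtah → kagtahet.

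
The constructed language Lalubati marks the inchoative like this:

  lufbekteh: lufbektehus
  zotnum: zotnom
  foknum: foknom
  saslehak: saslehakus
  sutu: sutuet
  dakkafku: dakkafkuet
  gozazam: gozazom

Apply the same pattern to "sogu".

soguet

foknum and dakkafku both have last vowel 'u' yet inflect differently (foknom, dakkafkuet), so the last vowel is not what conditions the rule; the final letter is.
"sogu" ends in -u. The stems ending in -u (dakkafku → dakkafkuet, sutu → sutuet) add -et.
The other patterns: stems ending in -m change the last vowel to 'o'; stems ending in -h or -k add -us.
So sogu → soguet.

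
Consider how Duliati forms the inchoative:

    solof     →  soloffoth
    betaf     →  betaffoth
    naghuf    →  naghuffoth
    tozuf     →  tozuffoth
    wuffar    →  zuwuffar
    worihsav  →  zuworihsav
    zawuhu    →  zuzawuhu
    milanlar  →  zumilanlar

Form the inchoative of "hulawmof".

hulawmoffoth

"hulawmof" ends in -f. The stems ending in -f (solof → soloffoth, betaf → betaffoth, naghuf → naghuffoth) double the final consonant and add -oth.
So hulawmof → hulawmoffoth.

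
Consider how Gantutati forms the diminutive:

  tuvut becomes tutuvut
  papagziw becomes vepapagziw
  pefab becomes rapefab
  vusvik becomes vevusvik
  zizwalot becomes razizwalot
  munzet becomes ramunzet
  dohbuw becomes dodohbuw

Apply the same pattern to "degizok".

papagziw and dohbuw both end in -w yet inflect differently (vepapagziw, dodohbuw), so the final letter is not what conditions the rule; the last vowel is.
"degizok" has last vowel 'o'. The one such stem in the data (zizwalot → razizwalot) adds the prefix ra-, so the same rule applies.
The other patterns: stems whose last vowel is 'i' add the prefix ve-; stems whose last vowel is 'u' repeat the first consonant+vowel as a prefix.
So degizok → radegizok.

radegizok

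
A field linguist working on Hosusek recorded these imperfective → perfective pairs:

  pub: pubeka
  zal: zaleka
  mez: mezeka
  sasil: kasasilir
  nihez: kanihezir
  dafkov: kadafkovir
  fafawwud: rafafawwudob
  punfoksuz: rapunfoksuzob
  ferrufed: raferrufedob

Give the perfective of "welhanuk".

rawelhanukob

"welhanuk" has 3 vowels. The stems with 3 vowels (fafawwud → rafafawwudob, punfoksuz → rapunfoksuzob, ferrufed → raferrufedob) add ra- … -ob around the stem.
So welhanuk → rawelhanukob.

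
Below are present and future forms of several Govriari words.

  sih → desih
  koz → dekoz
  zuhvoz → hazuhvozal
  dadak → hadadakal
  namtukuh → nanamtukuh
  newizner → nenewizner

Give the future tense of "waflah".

hawaflahal

"waflah" has 2 vowels. The stems with 2 vowels (zuhvoz → hazuhvozal, dadak → hadadakal) add ha- … -al around the stem.
So waflah → hawaflahal.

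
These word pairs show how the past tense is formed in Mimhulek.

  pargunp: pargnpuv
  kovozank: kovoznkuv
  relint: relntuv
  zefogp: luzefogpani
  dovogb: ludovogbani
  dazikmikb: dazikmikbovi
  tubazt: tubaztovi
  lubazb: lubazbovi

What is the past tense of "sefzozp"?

sefzozpovi

"sefzozp" has second-to-last letter 'z'. The stems whose second-to-last letter is 'z' (tubazt → tubaztovi, lubazb → lubazbovi) add -ovi.
So sefzozp → sefzozpovi.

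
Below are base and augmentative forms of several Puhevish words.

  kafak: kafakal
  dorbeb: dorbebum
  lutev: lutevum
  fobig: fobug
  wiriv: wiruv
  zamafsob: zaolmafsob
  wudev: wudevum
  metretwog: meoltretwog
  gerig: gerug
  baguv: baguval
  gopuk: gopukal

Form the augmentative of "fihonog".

fiolhonog

metretwog and fobig both end in -g yet inflect differently (meoltretwog, fobug), so the final letter is not what conditions the rule; the last vowel is.
"fihonog" has last vowel 'o'. The stems whose last vowel is 'o' (zamafsob → zaolmafsob, metretwog → meoltretwog) insert -ol- after the first vowel.
The other patterns: stems whose last vowel is 'i' change the last vowel to 'u'; stems whose last vowel is 'e' add -um; stems whose last vowel is 'a' or 'u' add -al.
So fihonog → fiolhonog.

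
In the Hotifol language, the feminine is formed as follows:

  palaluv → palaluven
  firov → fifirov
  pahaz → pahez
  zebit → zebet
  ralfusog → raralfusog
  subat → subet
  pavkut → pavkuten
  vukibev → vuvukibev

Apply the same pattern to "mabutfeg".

firov and palaluv both end in -v yet inflect differently (fifirov, palaluven), so the final letter is not what conditions the rule; the last vowel is.
"mabutfeg" has last vowel 'e'. The one such stem in the data (vukibev → vuvukibev) repeats the first consonant+vowel as a prefix (as do firov, ralfusog), so the same rule applies.
The other patterns: stems whose last vowel is 'u' add -en; stems whose last vowel is 'a' or 'i' change the last vowel to 'e'.
So mabutfeg → mamabutfeg.

mamabutfeg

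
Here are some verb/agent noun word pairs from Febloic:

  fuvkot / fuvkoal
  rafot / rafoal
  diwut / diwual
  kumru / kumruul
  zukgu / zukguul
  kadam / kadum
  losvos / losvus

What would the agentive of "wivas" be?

wivus

"wivas" ends in -s. The one such stem in the data (losvos → losvus) changes the last vowel to 'u' (as does kadam), so the same rule applies.
The other patterns: stems ending in -t drop the final letter and add -al; stems ending in -u add -ul.
So wivas → wivus.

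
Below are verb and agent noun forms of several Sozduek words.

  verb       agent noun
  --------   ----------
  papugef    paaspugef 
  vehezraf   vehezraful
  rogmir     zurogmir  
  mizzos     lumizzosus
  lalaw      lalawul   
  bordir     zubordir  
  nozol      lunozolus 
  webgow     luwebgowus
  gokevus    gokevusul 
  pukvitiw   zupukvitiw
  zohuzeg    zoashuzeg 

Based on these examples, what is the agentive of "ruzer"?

"ruzer" has last vowel 'e'. The stems whose last vowel is 'e' (zohuzeg → zoashuzeg, papugef → paaspugef) insert -as- after the first vowel.
The other patterns: stems whose last vowel is 'a' or 'u' add -ul; stems whose last vowel is 'o' add lu- … -us around the stem; stems whose last vowel is 'i' add the prefix zu-.
So ruzer → ruaszer.

ruaszer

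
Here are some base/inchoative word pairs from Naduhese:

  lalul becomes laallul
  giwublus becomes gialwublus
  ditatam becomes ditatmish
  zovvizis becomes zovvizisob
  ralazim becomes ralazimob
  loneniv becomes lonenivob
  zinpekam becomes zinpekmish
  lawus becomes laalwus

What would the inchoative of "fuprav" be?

ditatam and ralazim both end in -m yet inflect differently (ditatmish, ralazimob), so the final letter is not what conditions the rule; the last vowel is.
"fuprav" has last vowel 'a'. The stems whose last vowel is 'a' (ditatam → ditatmish, zinpekam → zinpekmish) delete the last vowel and add -ish.
So fuprav → fuprvish.

fuprvish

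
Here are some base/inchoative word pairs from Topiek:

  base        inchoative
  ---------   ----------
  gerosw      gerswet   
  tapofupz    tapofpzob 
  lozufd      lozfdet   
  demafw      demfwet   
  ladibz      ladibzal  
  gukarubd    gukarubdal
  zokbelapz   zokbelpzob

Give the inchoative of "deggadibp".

"deggadibp" has second-to-last letter 'b'. The stems whose second-to-last letter is 'b' (ladibz → ladibzal, gukarubd → gukarubdal) add -al.
The other patterns: stems whose second-to-last letter is 'p' delete the last vowel and add -ob; stems whose second-to-last letter is 'f' or 's' delete the last vowel and add -et.
So deggadibp → deggadibpal.

deggadibpal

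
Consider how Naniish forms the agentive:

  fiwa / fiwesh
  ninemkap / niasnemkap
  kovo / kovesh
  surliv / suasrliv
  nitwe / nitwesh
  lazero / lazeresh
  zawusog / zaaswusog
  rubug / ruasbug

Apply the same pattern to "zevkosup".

zeasvkosup

"zevkosup" ends in a consonant. The stems ending in a consonant (zawusog → zaaswusog, rubug → ruasbug, surliv → suasrliv) insert -as- after the first vowel.
The other pattern: stems ending in a vowel drop the final letter and add -esh.
So zevkosup → zeasvkosup.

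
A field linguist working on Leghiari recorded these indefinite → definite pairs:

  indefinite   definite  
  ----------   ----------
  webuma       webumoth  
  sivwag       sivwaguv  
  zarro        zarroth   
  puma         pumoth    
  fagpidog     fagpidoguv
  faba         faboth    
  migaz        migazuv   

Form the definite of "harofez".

harofezuv

faba and migaz both have last vowel 'a' yet inflect differently (faboth, migazuv), so the last vowel is not what conditions the rule; whether the stem ends in a vowel or a consonant is.
"harofez" ends in a consonant. The stems ending in a consonant (migaz → migazuv, fagpidog → fagpidoguv, sivwag → sivwaguv) add -uv.
The other pattern: stems ending in a vowel drop the final letter and add -oth.
So harofez → harofezuv.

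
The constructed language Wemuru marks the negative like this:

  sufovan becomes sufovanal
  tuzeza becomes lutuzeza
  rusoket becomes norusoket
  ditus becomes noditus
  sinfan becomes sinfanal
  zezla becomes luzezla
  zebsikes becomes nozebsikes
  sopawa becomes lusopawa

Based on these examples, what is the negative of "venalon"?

venalonal

"venalon" ends in -n. The stems ending in -n (sufovan → sufovanal, sinfan → sinfanal) add -al.
So venalon → venalonal.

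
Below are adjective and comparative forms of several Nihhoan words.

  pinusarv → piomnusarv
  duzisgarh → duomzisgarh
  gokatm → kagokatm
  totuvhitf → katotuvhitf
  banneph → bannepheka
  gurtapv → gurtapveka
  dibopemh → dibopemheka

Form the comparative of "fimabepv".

fimabepveka

duzisgarh and banneph both end in -h yet inflect differently (duomzisgarh, bannepheka), so the final letter is not what conditions the rule; the second-to-last letter is.
"fimabepv" has second-to-last letter 'p'. The stems whose second-to-last letter is 'p' (banneph → bannepheka, gurtapv → gurtapveka) add -eka.
The other patterns: stems whose second-to-last letter is 'r' insert -om- after the first vowel; stems whose second-to-last letter is 't' add the prefix ka-.
So fimabepv → fimabepveka.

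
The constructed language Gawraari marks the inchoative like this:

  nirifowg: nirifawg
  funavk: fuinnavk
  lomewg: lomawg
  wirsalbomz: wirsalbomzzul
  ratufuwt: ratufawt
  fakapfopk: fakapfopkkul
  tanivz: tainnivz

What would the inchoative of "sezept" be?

sezepttul

tanivz and wirsalbomz both end in -z yet inflect differently (tainnivz, wirsalbomzzul), so the final letter is not what conditions the rule; the second-to-last letter is.
"sezept" has second-to-last letter 'p'. The one such stem in the data (fakapfopk → fakapfopkkul) doubles the final consonant and adds -ul (as does wirsalbomz), so the same rule applies.
So sezept → sezepttul.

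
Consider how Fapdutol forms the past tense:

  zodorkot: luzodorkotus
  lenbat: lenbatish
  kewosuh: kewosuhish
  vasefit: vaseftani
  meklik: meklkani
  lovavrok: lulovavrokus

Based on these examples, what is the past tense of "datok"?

lovavrok and meklik both end in -k yet inflect differently (lulovavrokus, meklkani), so the final letter is not what conditions the rule; the last vowel is.
"datok" has last vowel 'o'. The stems whose last vowel is 'o' (zodorkot → luzodorkotus, lovavrok → lulovavrokus) add lu- … -us around the stem.
The other patterns: stems whose last vowel is 'i' delete the last vowel and add -ani; stems whose last vowel is 'a' or 'u' add -ish.
So datok → ludatokus.

ludatokus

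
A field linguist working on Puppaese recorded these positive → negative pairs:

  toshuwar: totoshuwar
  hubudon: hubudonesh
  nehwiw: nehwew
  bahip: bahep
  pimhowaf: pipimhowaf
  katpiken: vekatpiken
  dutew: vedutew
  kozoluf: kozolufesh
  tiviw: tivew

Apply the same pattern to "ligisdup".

"ligisdup" has last vowel 'u'. The one such stem in the data (kozoluf → kozolufesh) adds -esh, so the same rule applies.
So ligisdup → ligisdupesh.

ligisdupesh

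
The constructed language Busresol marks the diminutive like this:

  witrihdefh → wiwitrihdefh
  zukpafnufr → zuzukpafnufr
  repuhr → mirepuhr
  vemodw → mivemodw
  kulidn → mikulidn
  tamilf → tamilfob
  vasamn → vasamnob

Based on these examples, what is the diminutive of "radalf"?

radalfob

zukpafnufr and repuhr both end in -r yet inflect differently (zuzukpafnufr, mirepuhr), so the final letter is not what conditions the rule; the second-to-last letter is.
"radalf" has second-to-last letter 'l'. The one such stem in the data (tamilf → tamilfob) adds -ob, so the same rule applies.
The other patterns: stems whose second-to-last letter is 'f' repeat the first consonant+vowel as a prefix; stems whose second-to-last letter is 'd' or 'h' add the prefix mi-.
So radalf → radalfob.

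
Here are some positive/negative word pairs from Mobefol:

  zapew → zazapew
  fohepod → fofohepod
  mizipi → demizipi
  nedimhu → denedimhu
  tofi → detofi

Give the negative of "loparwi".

deloparwi

fohepod and mizipi both have 3 vowels yet inflect differently (fofohepod, demizipi), so the number of vowels is not what conditions the rule; whether the stem ends in a vowel or a consonant is.
"loparwi" ends in a vowel. The stems ending in a vowel (mizipi → demizipi, nedimhu → denedimhu, tofi → detofi) add the prefix de-.
The other pattern: stems ending in a consonant repeat the first consonant+vowel as a prefix.
So loparwi → deloparwi.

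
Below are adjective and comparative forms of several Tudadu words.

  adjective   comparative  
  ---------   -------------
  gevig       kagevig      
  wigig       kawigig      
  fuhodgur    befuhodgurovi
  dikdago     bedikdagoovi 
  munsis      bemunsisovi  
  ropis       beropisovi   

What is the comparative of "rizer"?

berizerovi

gevig and munsis both have last vowel 'i' yet inflect differently (kagevig, bemunsisovi), so the last vowel is not what conditions the rule; the final letter is.
"rizer" ends in -r. The one such stem in the data (fuhodgur → befuhodgurovi) adds be- … -ovi around the stem, so the same rule applies.
The other pattern: stems ending in -g add the prefix ka-.
So rizer → berizerovi.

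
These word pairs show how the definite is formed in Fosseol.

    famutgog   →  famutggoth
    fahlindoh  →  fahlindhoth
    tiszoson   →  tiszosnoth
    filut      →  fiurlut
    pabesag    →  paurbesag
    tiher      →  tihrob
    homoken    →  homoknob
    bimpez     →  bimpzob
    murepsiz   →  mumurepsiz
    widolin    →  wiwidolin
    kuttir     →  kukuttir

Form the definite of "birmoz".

famutgog and pabesag both end in -g yet inflect differently (famutggoth, paurbesag), so the final letter is not what conditions the rule; the last vowel is.
"birmoz" has last vowel 'o'. The stems whose last vowel is 'o' (famutgog → famutggoth, fahlindoh → fahlindhoth, tiszoson → tiszosnoth) delete the last vowel and add -oth.
The other patterns: stems whose last vowel is 'a' or 'u' insert -ur- after the first vowel; stems whose last vowel is 'e' delete the last vowel and add -ob; stems whose last vowel is 'i' repeat the first consonant+vowel as a prefix.
So birmoz → birmzoth.

birmzoth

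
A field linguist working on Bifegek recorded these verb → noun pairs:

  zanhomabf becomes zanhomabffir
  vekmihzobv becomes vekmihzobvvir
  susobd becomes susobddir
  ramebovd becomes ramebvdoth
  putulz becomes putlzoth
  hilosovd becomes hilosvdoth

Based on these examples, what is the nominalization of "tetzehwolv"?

tetzehwlvoth

susobd and ramebovd both end in -d yet inflect differently (susobddir, ramebvdoth), so the final letter is not what conditions the rule; the second-to-last letter is.
"tetzehwolv" has second-to-last letter 'l'. The one such stem in the data (putulz → putlzoth) deletes the last vowel and adds -oth (as do ramebovd, hilosovd), so the same rule applies.
The other pattern: stems whose second-to-last letter is 'b' double the final consonant and add -ir.
So tetzehwolv → tetzehwlvoth.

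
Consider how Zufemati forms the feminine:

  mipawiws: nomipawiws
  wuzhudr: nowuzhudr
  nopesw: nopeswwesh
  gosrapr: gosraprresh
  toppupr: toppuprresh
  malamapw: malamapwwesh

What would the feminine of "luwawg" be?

noluwawg

wuzhudr and gosrapr both end in -r yet inflect differently (nowuzhudr, gosraprresh), so the final letter is not what conditions the rule; the second-to-last letter is.
"luwawg" has second-to-last letter 'w'. The one such stem in the data (mipawiws → nomipawiws) adds the prefix no-, so the same rule applies.
The other pattern: stems whose second-to-last letter is 'p' or 's' double the final consonant and add -esh.
So luwawg → noluwawg.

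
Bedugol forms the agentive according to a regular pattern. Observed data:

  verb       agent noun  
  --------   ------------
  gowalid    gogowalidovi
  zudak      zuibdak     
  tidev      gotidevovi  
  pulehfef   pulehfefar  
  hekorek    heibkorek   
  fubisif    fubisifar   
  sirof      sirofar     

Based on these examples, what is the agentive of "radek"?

hekorek and pulehfef both have last vowel 'e' yet inflect differently (heibkorek, pulehfefar), so the last vowel is not what conditions the rule; the final letter is.
"radek" ends in -k. The stems ending in -k (hekorek → heibkorek, zudak → zuibdak) insert -ib- after the first vowel.
So radek → raibdek.

raibdek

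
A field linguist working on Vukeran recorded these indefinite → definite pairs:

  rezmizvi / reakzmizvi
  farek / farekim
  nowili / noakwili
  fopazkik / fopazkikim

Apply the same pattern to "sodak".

fopazkik and rezmizvi both have last vowel 'i' yet inflect differently (fopazkikim, reakzmizvi), so the last vowel is not what conditions the rule; whether the stem ends in a vowel or a consonant is.
"sodak" ends in a consonant. The stems ending in a consonant (farek → farekim, fopazkik → fopazkikim) add -im.
The other pattern: stems ending in a vowel insert -ak- after the first vowel.
So sodak → sodakim.

sodakim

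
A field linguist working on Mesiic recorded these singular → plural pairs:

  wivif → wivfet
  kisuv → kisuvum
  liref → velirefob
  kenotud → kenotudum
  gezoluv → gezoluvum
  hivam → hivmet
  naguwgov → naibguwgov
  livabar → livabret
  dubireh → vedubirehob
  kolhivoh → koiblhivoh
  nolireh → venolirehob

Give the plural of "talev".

vetalevob

"talev" has last vowel 'e'. The stems whose last vowel is 'e' (dubireh → vedubirehob, liref → velirefob, nolireh → venolirehob) add ve- … -ob around the stem.
The other patterns: stems whose last vowel is 'a' or 'i' delete the last vowel and add -et; stems whose last vowel is 'u' add -um; stems whose last vowel is 'o' insert -ib- after the first vowel.
So talev → vetalevob.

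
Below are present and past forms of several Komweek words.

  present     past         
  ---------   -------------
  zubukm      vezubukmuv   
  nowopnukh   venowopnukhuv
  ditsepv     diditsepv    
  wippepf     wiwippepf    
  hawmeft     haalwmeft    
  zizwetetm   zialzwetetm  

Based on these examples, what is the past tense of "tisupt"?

titisupt

zubukm and zizwetetm both end in -m yet inflect differently (vezubukmuv, zialzwetetm), so the final letter is not what conditions the rule; the second-to-last letter is.
"tisupt" has second-to-last letter 'p'. The stems whose second-to-last letter is 'p' (ditsepv → diditsepv, wippepf → wiwippepf) repeat the first consonant+vowel as a prefix.
So tisupt → titisupt.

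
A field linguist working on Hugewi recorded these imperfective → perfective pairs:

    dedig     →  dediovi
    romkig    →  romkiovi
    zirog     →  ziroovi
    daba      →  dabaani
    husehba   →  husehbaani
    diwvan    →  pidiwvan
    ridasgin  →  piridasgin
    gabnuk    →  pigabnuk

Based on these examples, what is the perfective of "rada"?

radaani

daba and diwvan both have last vowel 'a' yet inflect differently (dabaani, pidiwvan), so the last vowel is not what conditions the rule; the final letter is.
"rada" ends in -a. The stems ending in -a (daba → dabaani, husehba → husehbaani) add -ani.
The other patterns: stems ending in -g drop the final letter and add -ovi; stems ending in -k or -n add the prefix pi-.
So rada → radaani.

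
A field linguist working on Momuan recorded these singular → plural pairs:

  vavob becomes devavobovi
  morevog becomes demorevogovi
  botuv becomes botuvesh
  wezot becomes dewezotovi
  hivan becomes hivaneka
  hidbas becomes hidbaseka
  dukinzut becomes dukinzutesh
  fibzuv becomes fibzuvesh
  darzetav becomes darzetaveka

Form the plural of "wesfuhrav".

darzetav and botuv both end in -v yet inflect differently (darzetaveka, botuvesh), so the final letter is not what conditions the rule; the last vowel is.
"wesfuhrav" has last vowel 'a'. The stems whose last vowel is 'a' (hivan → hivaneka, darzetav → darzetaveka, hidbas → hidbaseka) add -eka.
The other patterns: stems whose last vowel is 'o' add de- … -ovi around the stem; stems whose last vowel is 'u' add -esh.
So wesfuhrav → wesfuhraveka.

wesfuhraveka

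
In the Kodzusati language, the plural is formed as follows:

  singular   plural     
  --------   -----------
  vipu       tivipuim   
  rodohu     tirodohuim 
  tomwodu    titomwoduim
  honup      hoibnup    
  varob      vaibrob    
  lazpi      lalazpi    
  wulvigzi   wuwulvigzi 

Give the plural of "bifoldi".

bibifoldi

tomwodu and honup both have last vowel 'u' yet inflect differently (titomwoduim, hoibnup), so the last vowel is not what conditions the rule; the final letter is.
"bifoldi" ends in -i. The stems ending in -i (lazpi → lalazpi, wulvigzi → wuwulvigzi) repeat the first consonant+vowel as a prefix.
The other patterns: stems ending in -u add ti- … -im around the stem; stems ending in -b or -p insert -ib- after the first vowel.
So bifoldi → bibifoldi.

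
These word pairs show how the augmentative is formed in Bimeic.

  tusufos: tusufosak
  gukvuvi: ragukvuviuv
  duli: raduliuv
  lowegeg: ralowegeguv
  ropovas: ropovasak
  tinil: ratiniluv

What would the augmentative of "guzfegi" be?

raguzfegiuv

tusufos and tinil both begin with t- yet inflect differently (tusufosak, ratiniluv), so the first letter is not what conditions the rule; the final letter is.
"guzfegi" ends in -i. The stems ending in -i (gukvuvi → ragukvuviuv, duli → raduliuv) add ra- … -uv around the stem.
The other pattern: stems ending in -s add -ak.
So guzfegi → raguzfegiuv.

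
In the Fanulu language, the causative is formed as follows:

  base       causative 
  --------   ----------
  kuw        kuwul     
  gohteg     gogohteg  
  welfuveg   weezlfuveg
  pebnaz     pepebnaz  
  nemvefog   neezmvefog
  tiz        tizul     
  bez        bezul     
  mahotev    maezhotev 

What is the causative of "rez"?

tiz and pebnaz both end in -z yet inflect differently (tizul, pepebnaz), so the final letter is not what conditions the rule; the number of vowels is.
"rez" has 1 vowel. The stems with 1 vowel (tiz → tizul, bez → bezul, kuw → kuwul) add -ul.
The other patterns: stems with 2 vowels repeat the first consonant+vowel as a prefix; stems with 3 vowels insert -ez- after the first vowel.
So rez → rezul.

rezul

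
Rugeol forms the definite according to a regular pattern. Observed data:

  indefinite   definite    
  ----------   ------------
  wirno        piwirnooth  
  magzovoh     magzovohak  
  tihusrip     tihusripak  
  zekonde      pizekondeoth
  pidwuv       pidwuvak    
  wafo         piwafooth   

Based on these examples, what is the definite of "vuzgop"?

magzovoh and wafo both have last vowel 'o' yet inflect differently (magzovohak, piwafooth), so the last vowel is not what conditions the rule; whether the stem ends in a vowel or a consonant is.
"vuzgop" ends in a consonant. The stems ending in a consonant (tihusrip → tihusripak, magzovoh → magzovohak, pidwuv → pidwuvak) add -ak.
So vuzgop → vuzgopak.

vuzgopak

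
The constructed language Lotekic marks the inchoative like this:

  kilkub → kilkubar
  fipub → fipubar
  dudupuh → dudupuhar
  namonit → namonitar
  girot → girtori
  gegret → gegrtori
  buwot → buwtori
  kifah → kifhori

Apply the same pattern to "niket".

niktori

"niket" has last vowel 'e'. The one such stem in the data (gegret → gegrtori) deletes the last vowel and adds -ori (as do girot, buwot), so the same rule applies.
The other pattern: stems whose last vowel is 'i' or 'u' add -ar.
So niket → niktori.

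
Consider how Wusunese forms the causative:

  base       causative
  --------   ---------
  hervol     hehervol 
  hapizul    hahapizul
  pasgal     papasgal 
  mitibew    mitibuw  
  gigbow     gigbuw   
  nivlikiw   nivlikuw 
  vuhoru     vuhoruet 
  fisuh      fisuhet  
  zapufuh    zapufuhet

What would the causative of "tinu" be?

hervol and gigbow both have last vowel 'o' yet inflect differently (hehervol, gigbuw), so the last vowel is not what conditions the rule; the final letter is.
"tinu" ends in -u. The one such stem in the data (vuhoru → vuhoruet) adds -et, so the same rule applies.
The other patterns: stems ending in -l repeat the first consonant+vowel as a prefix; stems ending in -w change the last vowel to 'u'.
So tinu → tinuet.

tinuet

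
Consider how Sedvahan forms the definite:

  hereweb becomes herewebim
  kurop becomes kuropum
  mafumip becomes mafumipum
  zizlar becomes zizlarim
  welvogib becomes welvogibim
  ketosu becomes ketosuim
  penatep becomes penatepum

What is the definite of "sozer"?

sozerim

mafumip and welvogib both have last vowel 'i' yet inflect differently (mafumipum, welvogibim), so the last vowel is not what conditions the rule; the final letter is.
"sozer" ends in -r. The one such stem in the data (zizlar → zizlarim) adds -im, so the same rule applies.
The other pattern: stems ending in -p add -um.
So sozer → sozerim.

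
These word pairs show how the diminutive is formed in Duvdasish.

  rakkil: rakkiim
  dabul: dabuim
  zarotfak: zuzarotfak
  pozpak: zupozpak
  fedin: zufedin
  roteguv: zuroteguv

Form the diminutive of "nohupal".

rakkil and fedin both have last vowel 'i' yet inflect differently (rakkiim, zufedin), so the last vowel is not what conditions the rule; the final letter is.
"nohupal" ends in -l. The stems ending in -l (rakkil → rakkiim, dabul → dabuim) drop the final letter and add -im.
So nohupal → nohupaim.

nohupaim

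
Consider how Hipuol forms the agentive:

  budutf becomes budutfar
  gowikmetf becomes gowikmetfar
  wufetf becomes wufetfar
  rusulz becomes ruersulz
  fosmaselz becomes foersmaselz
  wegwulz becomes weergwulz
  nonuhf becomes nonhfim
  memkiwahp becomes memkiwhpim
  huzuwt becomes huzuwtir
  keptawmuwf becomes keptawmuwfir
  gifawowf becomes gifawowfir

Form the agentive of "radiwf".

radiwfir

budutf and nonuhf both end in -f yet inflect differently (budutfar, nonhfim), so the final letter is not what conditions the rule; the second-to-last letter is.
"radiwf" has second-to-last letter 'w'. The stems whose second-to-last letter is 'w' (huzuwt → huzuwtir, keptawmuwf → keptawmuwfir, gifawowf → gifawowfir) add -ir.
The other patterns: stems whose second-to-last letter is 't' add -ar; stems whose second-to-last letter is 'l' insert -er- after the first vowel; stems whose second-to-last letter is 'h' delete the last vowel and add -im.
So radiwf → radiwfir.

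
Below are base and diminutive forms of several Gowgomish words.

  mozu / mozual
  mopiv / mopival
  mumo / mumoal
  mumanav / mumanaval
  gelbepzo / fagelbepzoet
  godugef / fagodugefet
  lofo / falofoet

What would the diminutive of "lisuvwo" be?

falisuvwoet

mumo and gelbepzo both end in -o yet inflect differently (mumoal, fagelbepzoet), so the final letter is not what conditions the rule; the first letter is.
"lisuvwo" begins with l-. The one such stem in the data (lofo → falofoet) adds fa- … -et around the stem, so the same rule applies.
The other pattern: stems beginning with m- add -al.
So lisuvwo → falisuvwoet.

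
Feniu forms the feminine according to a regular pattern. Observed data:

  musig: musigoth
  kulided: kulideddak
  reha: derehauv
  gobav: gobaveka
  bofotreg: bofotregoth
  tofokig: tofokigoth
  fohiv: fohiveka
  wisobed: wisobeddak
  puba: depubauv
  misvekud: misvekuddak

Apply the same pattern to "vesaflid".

"vesaflid" ends in -d. The stems ending in -d (wisobed → wisobeddak, misvekud → misvekuddak, kulided → kulideddak) double the final consonant and add -ak.
So vesaflid → vesafliddak.

vesafliddak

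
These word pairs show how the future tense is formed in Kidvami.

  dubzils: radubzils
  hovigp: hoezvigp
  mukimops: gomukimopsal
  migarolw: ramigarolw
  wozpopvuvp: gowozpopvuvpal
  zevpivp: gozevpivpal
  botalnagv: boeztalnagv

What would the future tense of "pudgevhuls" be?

rapudgevhuls

"pudgevhuls" has second-to-last letter 'l'. The stems whose second-to-last letter is 'l' (migarolw → ramigarolw, dubzils → radubzils) add the prefix ra-.
The other patterns: stems whose second-to-last letter is 'g' insert -ez- after the first vowel; stems whose second-to-last letter is 'p' or 'v' add go- … -al around the stem.
So pudgevhuls → rapudgevhuls.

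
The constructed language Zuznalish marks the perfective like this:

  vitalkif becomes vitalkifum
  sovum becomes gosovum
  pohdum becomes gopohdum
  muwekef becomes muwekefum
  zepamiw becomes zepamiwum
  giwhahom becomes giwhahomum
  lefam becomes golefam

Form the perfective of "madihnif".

madihnifum

lefam and giwhahom both end in -m yet inflect differently (golefam, giwhahomum), so the final letter is not what conditions the rule; the number of vowels is.
"madihnif" has 3 vowels. The stems with 3 vowels (muwekef → muwekefum, zepamiw → zepamiwum, vitalkif → vitalkifum) add -um.
So madihnif → madihnifum.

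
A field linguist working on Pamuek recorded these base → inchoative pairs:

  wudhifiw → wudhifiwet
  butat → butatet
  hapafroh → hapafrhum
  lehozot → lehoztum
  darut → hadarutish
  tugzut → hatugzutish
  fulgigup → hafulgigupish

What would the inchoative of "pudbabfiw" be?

butat and lehozot both end in -t yet inflect differently (butatet, lehoztum), so the final letter is not what conditions the rule; the last vowel is.
"pudbabfiw" has last vowel 'i'. The one such stem in the data (wudhifiw → wudhifiwet) adds -et, so the same rule applies.
The other patterns: stems whose last vowel is 'o' delete the last vowel and add -um; stems whose last vowel is 'u' add ha- … -ish around the stem.
So pudbabfiw → pudbabfiwet.

pudbabfiwet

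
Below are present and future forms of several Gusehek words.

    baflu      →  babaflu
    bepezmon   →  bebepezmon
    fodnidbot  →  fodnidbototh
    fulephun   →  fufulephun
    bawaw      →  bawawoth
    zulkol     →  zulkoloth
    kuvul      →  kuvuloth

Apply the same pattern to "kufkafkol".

bepezmon and fodnidbot both have last vowel 'o' yet inflect differently (bebepezmon, fodnidbototh), so the last vowel is not what conditions the rule; the final letter is.
"kufkafkol" ends in -l. The stems ending in -l (kuvul → kuvuloth, zulkol → zulkoloth) add -oth.
So kufkafkol → kufkafkoloth.

kufkafkoloth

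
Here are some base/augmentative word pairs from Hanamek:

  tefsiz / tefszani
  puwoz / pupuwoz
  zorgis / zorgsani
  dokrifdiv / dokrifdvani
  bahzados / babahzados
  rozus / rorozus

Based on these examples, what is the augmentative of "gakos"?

tefsiz and puwoz both end in -z yet inflect differently (tefszani, pupuwoz), so the final letter is not what conditions the rule; the last vowel is.
"gakos" has last vowel 'o'. The stems whose last vowel is 'o' (puwoz → pupuwoz, bahzados → babahzados) repeat the first consonant+vowel as a prefix.
The other pattern: stems whose last vowel is 'i' delete the last vowel and add -ani.
So gakos → gagakos.

gagakos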